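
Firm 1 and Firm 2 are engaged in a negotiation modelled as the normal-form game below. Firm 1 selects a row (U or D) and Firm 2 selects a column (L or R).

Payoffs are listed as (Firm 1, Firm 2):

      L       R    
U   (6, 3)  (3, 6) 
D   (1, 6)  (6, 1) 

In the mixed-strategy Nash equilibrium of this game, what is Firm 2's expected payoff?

33/8

First find x, the probability Firm 1 plays U, from Firm 2's indifference between L and R: 3x + 6(1−x) = 6x + (1−x), giving x = 5/8.
Since Firm 2 is indifferent in equilibrium, Firm 2's expected payoff equals the payoff from either column against (5/8, 3/8). Using L: 3(5/8) + 6(3/8) = 33/8.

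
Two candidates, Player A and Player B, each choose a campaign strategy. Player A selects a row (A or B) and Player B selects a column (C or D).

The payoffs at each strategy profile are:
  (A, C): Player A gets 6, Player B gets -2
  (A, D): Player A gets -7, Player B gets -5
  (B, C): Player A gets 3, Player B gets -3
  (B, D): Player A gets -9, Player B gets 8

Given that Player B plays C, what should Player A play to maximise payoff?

A

Against C, Player A earns 6 from A and 3 from B.
So A is the best response.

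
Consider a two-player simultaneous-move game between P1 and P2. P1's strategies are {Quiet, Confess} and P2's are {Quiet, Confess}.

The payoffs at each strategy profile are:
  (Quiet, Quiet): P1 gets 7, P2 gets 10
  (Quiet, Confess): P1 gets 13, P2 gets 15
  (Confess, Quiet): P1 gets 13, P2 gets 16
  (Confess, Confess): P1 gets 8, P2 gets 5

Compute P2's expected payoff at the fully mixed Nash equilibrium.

First find x, the probability P1 plays Quiet, from P2's indifference between Quiet and Confess: 10x + 16(1−x) = 15x + 5(1−x), giving x = 11/16.
Since P2 is indifferent in equilibrium, P2's expected payoff equals the payoff from either column against (11/16, 5/16). Using Quiet: 10(11/16) + 16(5/16) = 95/8.

95/8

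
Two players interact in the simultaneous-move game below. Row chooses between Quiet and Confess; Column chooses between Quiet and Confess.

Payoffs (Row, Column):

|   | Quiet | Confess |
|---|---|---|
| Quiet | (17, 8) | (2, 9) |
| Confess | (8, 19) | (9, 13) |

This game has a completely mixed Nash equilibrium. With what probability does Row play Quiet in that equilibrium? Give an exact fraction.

6/7

Let p be the probability that Row plays Quiet. In a completely mixed equilibrium, Column must be indifferent between Quiet and Confess.
Column's expected payoff from Quiet is 8p + 19(1−p); from Confess it is 9p + 13(1−p).
Setting these equal: −11p + 19 = −4p + 13, so p = 6/7.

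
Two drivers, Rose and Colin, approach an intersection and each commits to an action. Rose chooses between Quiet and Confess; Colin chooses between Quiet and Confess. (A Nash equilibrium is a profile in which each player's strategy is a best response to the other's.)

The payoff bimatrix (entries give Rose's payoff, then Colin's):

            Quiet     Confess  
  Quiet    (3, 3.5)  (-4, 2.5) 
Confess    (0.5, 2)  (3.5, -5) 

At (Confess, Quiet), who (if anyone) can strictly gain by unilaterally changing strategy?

Rose

Rose at (Confess, Quiet) earns 0.5; deviating to Quiet yields 3 — a strict improvement.
Colin earns 2; deviating to Confess yields -5 — not better.
Only Rose has a strictly profitable deviation.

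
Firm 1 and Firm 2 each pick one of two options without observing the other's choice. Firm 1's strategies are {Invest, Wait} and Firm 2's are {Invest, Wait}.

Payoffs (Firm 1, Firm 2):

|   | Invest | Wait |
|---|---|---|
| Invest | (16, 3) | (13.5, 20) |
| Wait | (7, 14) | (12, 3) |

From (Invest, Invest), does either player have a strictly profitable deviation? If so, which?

Firm 2

Firm 1 at (Invest, Invest) earns 16; deviating to Wait yields 7 — not better.
Firm 2 earns 3; deviating to Wait yields 20 — a strict improvement.
Only Firm 2 has a strictly profitable deviation.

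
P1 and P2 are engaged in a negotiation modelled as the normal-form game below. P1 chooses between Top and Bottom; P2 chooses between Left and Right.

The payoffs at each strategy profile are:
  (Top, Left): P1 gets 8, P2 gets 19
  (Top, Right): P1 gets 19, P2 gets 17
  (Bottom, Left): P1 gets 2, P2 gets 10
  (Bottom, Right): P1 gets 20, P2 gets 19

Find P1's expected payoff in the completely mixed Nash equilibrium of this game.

122/7

First find q, the probability P2 plays Left, from P1's indifference between Top and Bottom: 8q + 19(1−q) = 2q + 20(1−q), giving q = 1/7.
Since P1 is indifferent in equilibrium, P1's expected payoff equals the payoff from either row against (1/7, 6/7). Using Top: 8(1/7) + 19(6/7) = 122/7.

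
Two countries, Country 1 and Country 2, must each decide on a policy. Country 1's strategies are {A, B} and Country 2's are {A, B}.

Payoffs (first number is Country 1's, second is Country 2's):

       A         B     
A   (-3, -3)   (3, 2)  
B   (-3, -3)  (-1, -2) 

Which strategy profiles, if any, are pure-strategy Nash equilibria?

(A, B)

(A, A): Country 2 prefers B (2 > -3) — not an equilibrium.
(A, B): Country 1 gets 3 ≥ -1 from B, and Country 2 gets 2 ≥ -3 from A — Nash equilibrium.
(B, A): Country 2 prefers B (-2 > -3) — not an equilibrium.
(B, B): Country 1 prefers A (3 > -1) — not an equilibrium.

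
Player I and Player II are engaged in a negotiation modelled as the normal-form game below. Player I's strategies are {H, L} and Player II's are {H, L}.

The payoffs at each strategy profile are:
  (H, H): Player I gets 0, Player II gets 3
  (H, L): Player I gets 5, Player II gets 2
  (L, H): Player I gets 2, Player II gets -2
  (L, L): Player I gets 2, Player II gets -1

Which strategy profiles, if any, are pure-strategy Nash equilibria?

none

(H, H): Player I prefers L (2 > 0) — not an equilibrium.
(H, L): Player II prefers H (3 > 2) — not an equilibrium.
(L, H): Player II prefers L (-1 > -2) — not an equilibrium.
(L, L): Player I prefers H (5 > 2) — not an equilibrium.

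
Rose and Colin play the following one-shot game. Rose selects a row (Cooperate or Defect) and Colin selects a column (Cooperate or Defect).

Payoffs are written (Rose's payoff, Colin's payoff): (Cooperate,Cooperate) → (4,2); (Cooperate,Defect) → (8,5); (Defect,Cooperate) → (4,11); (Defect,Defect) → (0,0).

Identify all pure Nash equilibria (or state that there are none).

(Cooperate, Cooperate): Colin prefers Defect (5 > 2) — not an equilibrium.
(Cooperate, Defect): Rose gets 8 ≥ 0 from Defect, and Colin gets 5 ≥ 2 from Cooperate — Nash equilibrium.
(Defect, Cooperate): Rose gets 4 ≥ 4 from Cooperate, and Colin gets 11 ≥ 0 from Defect — Nash equilibrium.
(Defect, Defect): Rose prefers Cooperate (8 > 0); Colin prefers Cooperate (11 > 0) — not an equilibrium.

(Cooperate, Defect) and (Defect, Cooperate)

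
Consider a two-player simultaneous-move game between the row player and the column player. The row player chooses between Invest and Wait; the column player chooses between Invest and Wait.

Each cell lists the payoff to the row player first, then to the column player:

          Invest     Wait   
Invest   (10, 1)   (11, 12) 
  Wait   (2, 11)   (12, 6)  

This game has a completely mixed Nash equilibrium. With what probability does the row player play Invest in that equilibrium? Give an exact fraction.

Let r be the probability that the row player plays Invest. In a completely mixed equilibrium, the column player must be indifferent between Invest and Wait.
The column player's expected payoff from Invest is r + 11(1−r); from Wait it is 12r + 6(1−r).
Setting these equal: −10r + 11 = 6r + 6, so r = 5/16.

5/16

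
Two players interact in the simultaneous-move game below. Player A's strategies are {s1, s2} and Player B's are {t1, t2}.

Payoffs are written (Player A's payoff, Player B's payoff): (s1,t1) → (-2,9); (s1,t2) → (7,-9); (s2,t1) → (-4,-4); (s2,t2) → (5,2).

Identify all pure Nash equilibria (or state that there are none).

(s1, t1): Player A gets -2 ≥ -4 from s2, and Player B gets 9 ≥ -9 from t2 — Nash equilibrium.
(s1, t2): Player B prefers t1 (9 > -9) — not an equilibrium.
(s2, t1): Player A prefers s1 (-2 > -4); Player B prefers t2 (2 > -4) — not an equilibrium.
(s2, t2): Player A prefers s1 (7 > 5) — not an equilibrium.

(s1, t1)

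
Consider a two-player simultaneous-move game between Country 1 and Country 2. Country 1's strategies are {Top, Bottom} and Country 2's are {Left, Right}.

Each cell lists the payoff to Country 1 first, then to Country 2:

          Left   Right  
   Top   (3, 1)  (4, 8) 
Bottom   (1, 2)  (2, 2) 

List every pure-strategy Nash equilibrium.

(Top, Left): Country 2 prefers Right (8 > 1) — not an equilibrium.
(Top, Right): Country 1 gets 4 ≥ 2 from Bottom, and Country 2 gets 8 ≥ 1 from Left — Nash equilibrium.
(Bottom, Left): Country 1 prefers Top (3 > 1) — not an equilibrium.
(Bottom, Right): Country 1 prefers Top (4 > 2) — not an equilibrium.

(Top, Right)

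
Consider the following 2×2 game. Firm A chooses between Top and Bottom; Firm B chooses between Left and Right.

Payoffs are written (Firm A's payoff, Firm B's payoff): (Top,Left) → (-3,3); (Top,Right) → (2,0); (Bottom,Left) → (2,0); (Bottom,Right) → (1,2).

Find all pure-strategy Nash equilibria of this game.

none

(Top, Left): Firm A prefers Bottom (2 > -3) — not an equilibrium.
(Top, Right): Firm B prefers Left (3 > 0) — not an equilibrium.
(Bottom, Left): Firm B prefers Right (2 > 0) — not an equilibrium.
(Bottom, Right): Firm A prefers Top (2 > 1) — not an equilibrium.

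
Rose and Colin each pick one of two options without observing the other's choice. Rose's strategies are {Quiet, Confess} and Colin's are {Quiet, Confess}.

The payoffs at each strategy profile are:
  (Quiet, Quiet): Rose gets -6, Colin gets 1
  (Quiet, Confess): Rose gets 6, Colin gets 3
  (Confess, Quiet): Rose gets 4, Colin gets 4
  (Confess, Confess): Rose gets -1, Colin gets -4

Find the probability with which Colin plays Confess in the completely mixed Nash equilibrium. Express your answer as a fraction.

Let c be the probability that Colin plays Quiet. In a completely mixed equilibrium, Rose must be indifferent between Quiet and Confess.
Rose's expected payoff from Quiet is −6c + 6(1−c); from Confess it is 4c − (1−c).
Setting these equal: −12c + 6 = 5c − 1, so c = 7/17.
Therefore Colin plays Confess with probability 1 − 7/17 = 10/17.

10/17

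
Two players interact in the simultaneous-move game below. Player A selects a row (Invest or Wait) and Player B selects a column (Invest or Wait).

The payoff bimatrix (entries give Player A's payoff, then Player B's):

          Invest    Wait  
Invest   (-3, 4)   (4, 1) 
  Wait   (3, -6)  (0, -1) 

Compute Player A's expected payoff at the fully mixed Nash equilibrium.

First find q, the probability Player B plays Invest, from Player A's indifference between Invest and Wait: −3q + 4(1−q) = 3q, giving q = 2/5.
Since Player A is indifferent in equilibrium, Player A's expected payoff equals the payoff from either row against (2/5, 3/5). Using Invest: −3(2/5) + 4(3/5) = 6/5.

6/5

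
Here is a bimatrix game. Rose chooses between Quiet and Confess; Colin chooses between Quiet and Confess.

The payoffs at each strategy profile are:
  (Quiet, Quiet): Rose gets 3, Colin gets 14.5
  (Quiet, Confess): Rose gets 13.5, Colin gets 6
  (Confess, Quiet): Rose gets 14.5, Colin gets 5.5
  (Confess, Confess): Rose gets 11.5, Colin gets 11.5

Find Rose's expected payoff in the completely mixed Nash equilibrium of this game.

First find y, the probability Colin plays Quiet, from Rose's indifference between Quiet and Confess: 3y + 13.5(1−y) = 14.5y + 11.5(1−y), giving y = 4/27.
Since Rose is indifferent in equilibrium, Rose's expected payoff equals the payoff from either row against (4/27, 23/27). Using Quiet: 3(4/27) + 13.5(23/27) = 215/18.

215/18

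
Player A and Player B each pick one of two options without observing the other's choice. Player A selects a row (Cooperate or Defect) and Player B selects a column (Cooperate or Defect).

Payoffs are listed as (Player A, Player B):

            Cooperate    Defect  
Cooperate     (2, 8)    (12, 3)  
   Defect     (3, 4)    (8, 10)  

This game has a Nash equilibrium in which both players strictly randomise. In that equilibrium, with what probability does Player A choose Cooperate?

6/11

Let r be the probability that Player A plays Cooperate. In a completely mixed equilibrium, Player B must be indifferent between Cooperate and Defect.
Player B's expected payoff from Cooperate is 8r + 4(1−r); from Defect it is 3r + 10(1−r).
Setting these equal: 4r + 4 = −7r + 10, so r = 6/11.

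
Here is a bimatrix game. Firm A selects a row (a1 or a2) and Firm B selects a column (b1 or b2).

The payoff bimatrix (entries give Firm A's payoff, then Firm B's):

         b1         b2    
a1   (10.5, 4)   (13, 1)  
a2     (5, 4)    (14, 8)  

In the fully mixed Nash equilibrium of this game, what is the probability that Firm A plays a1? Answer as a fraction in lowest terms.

4/7

Let r be the probability that Firm A plays a1. In a completely mixed equilibrium, Firm B must be indifferent between b1 and b2.
Firm B's expected payoff from b1 is 4r + 4(1−r); from b2 it is r + 8(1−r).
Setting these equal: 4 = −7r + 8, so r = 4/7.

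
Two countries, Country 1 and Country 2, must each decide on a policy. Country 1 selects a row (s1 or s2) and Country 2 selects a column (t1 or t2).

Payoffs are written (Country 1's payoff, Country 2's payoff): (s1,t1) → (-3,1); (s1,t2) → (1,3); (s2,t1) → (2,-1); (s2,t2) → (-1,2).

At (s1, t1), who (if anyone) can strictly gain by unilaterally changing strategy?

Both

Country 1 at (s1, t1) earns -3; deviating to s2 yields 2 — a strict improvement.
Country 2 earns 1; deviating to t2 yields 3 — a strict improvement.
Both Country 1 and Country 2 have strictly profitable deviations.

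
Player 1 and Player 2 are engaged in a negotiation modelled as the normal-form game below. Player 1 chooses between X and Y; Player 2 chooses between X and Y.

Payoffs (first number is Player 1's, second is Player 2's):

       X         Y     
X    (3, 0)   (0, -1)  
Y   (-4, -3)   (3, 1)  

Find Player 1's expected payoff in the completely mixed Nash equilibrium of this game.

9/10

First find y, the probability Player 2 plays X, from Player 1's indifference between X and Y: 3y = −4y + 3(1−y), giving y = 3/10.
Since Player 1 is indifferent in equilibrium, Player 1's expected payoff equals the payoff from either row against (3/10, 7/10). Using X: 3(3/10) = 9/10.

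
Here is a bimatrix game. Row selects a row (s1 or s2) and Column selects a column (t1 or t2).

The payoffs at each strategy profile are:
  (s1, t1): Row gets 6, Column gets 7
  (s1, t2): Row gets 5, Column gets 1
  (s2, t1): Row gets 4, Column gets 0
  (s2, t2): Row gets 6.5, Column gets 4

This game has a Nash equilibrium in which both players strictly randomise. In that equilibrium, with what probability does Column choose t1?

Let y be the probability that Column plays t1. In a completely mixed equilibrium, Row must be indifferent between s1 and s2.
Row's expected payoff from s1 is 6y + 5(1−y); from s2 it is 4y + 6.5(1−y).
Setting these equal: y + 5 = −2.5y + 6.5, so y = 3/7.

3/7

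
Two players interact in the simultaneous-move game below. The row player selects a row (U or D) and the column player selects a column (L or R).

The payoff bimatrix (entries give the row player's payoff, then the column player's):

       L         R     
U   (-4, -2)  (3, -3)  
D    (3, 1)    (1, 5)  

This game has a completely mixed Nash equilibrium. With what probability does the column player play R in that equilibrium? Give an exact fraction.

Let y be the probability that the column player plays L. In a completely mixed equilibrium, the row player must be indifferent between U and D.
The row player's expected payoff from U is −4y + 3(1−y); from D it is 3y + (1−y).
Setting these equal: −7y + 3 = 2y + 1, so y = 2/9.
Therefore the column player plays R with probability 1 − 2/9 = 7/9.

7/9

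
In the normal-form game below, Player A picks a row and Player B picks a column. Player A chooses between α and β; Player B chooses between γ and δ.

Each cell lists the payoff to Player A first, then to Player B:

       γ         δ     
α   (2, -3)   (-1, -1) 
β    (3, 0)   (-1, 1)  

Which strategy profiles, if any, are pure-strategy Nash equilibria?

(α, δ) and (β, δ)

(α, γ): Player A prefers β (3 > 2); Player B prefers δ (-1 > -3) — not an equilibrium.
(α, δ): Player A gets -1 ≥ -1 from β, and Player B gets -1 ≥ -3 from γ — Nash equilibrium.
(β, γ): Player B prefers δ (1 > 0) — not an equilibrium.
(β, δ): Player A gets -1 ≥ -1 from α, and Player B gets 1 ≥ 0 from γ — Nash equilibrium.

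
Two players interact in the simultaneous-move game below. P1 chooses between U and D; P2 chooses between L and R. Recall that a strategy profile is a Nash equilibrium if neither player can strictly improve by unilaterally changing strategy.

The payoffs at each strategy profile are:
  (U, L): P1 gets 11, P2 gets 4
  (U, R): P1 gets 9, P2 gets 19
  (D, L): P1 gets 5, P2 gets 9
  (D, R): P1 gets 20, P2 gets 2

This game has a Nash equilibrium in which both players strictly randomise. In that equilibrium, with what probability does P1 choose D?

15/22

Let r be the probability that P1 plays U. In a completely mixed equilibrium, P2 must be indifferent between L and R.
P2's expected payoff from L is 4r + 9(1−r); from R it is 19r + 2(1−r).
Setting these equal: −5r + 9 = 17r + 2, so r = 7/22.
Therefore P1 plays D with probability 1 − 7/22 = 15/22.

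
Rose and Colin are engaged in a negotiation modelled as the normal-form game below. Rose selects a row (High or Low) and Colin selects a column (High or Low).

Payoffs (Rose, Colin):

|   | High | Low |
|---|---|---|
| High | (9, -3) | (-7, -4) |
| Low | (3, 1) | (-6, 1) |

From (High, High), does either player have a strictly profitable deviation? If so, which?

Neither

Rose at (High, High) earns 9; deviating to Low yields 3 — not better.
Colin earns -3; deviating to Low yields -4 — not better.
Neither player can strictly improve; the profile is a Nash equilibrium.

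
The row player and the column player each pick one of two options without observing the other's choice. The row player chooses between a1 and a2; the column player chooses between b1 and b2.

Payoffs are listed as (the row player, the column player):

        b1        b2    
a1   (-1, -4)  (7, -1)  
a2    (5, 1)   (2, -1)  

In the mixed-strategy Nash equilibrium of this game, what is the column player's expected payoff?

-1

First find p, the probability the row player plays a1, from the column player's indifference between b1 and b2: −4p + (1−p) = −p − (1−p), giving p = 2/5.
Since the column player is indifferent in equilibrium, the column player's expected payoff equals the payoff from either column against (2/5, 3/5). Using b1: −4(2/5) + (3/5) = -1.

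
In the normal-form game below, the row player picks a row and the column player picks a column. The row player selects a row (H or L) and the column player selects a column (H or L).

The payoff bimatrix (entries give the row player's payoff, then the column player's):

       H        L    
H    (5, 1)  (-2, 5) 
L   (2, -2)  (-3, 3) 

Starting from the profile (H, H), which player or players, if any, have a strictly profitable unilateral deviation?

The column player

The row player at (H, H) earns 5; deviating to L yields 2 — not better.
The column player earns 1; deviating to L yields 5 — a strict improvement.
Only the column player has a strictly profitable deviation.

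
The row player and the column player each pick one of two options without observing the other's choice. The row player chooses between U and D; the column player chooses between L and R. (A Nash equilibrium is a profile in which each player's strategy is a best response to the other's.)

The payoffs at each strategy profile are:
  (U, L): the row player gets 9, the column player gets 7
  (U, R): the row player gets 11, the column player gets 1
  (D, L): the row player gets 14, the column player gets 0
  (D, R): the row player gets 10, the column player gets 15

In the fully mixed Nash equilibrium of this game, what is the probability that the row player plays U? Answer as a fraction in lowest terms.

5/7

Let r be the probability that the row player plays U. In a completely mixed equilibrium, the column player must be indifferent between L and R.
The column player's expected payoff from L is 7r; from R it is r + 15(1−r).
Setting these equal: 7r = −14r + 15, so r = 5/7.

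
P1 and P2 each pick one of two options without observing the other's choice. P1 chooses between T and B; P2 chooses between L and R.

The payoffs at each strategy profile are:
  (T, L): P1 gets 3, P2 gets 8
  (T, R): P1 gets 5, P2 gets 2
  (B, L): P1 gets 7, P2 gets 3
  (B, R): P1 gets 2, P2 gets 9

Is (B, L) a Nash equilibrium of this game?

At (B, L), P1 earns 7; switching to T would give 3, so P1 has no profitable deviation.
P2 earns 3; switching to R would give 9, so P2 would deviate.
Since at least one player can profitably deviate, this is not a Nash equilibrium.

No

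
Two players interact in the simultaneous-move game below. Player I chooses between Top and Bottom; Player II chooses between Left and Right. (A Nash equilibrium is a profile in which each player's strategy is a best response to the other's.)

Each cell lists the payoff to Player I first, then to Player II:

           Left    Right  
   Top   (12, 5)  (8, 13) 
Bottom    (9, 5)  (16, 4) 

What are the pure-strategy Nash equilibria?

none

(Top, Left): Player II prefers Right (13 > 5) — not an equilibrium.
(Top, Right): Player I prefers Bottom (16 > 8) — not an equilibrium.
(Bottom, Left): Player I prefers Top (12 > 9) — not an equilibrium.
(Bottom, Right): Player II prefers Left (5 > 4) — not an equilibrium.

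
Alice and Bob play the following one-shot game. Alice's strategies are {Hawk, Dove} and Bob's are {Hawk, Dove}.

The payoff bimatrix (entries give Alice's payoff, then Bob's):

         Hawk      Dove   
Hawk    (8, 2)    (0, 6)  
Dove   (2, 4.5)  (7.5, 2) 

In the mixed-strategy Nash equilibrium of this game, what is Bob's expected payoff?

46/13

First find p, the probability Alice plays Hawk, from Bob's indifference between Hawk and Dove: 2p + 4.5(1−p) = 6p + 2(1−p), giving p = 5/13.
Since Bob is indifferent in equilibrium, Bob's expected payoff equals the payoff from either column against (5/13, 8/13). Using Hawk: 2(5/13) + 4.5(8/13) = 46/13.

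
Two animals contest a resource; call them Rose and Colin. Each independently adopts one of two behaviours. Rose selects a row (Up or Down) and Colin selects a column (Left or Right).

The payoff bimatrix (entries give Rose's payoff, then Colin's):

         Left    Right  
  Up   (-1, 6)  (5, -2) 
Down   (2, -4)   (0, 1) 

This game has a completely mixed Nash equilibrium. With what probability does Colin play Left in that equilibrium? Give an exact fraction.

5/8

Let q be the probability that Colin plays Left. In a completely mixed equilibrium, Rose must be indifferent between Up and Down.
Rose's expected payoff from Up is −q + 5(1−q); from Down it is 2q.
Setting these equal: −6q + 5 = 2q, so q = 5/8.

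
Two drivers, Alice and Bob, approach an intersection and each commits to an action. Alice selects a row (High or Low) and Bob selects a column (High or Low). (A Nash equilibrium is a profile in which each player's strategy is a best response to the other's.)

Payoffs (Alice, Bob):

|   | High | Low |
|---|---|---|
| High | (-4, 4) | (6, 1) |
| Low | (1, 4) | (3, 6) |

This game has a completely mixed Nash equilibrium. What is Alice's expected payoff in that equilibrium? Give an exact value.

9/4

First find y, the probability Bob plays High, from Alice's indifference between High and Low: −4y + 6(1−y) = y + 3(1−y), giving y = 3/8.
Since Alice is indifferent in equilibrium, Alice's expected payoff equals the payoff from either row against (3/8, 5/8). Using High: −4(3/8) + 6(5/8) = 9/4.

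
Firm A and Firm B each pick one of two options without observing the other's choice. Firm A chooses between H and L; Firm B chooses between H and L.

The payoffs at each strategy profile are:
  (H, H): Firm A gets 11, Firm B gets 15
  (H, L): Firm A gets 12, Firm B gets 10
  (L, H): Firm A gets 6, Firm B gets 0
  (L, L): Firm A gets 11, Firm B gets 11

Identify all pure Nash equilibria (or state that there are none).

(H, H): Firm A gets 11 ≥ 6 from L, and Firm B gets 15 ≥ 10 from L — Nash equilibrium.
(H, L): Firm B prefers H (15 > 10) — not an equilibrium.
(L, H): Firm A prefers H (11 > 6); Firm B prefers L (11 > 0) — not an equilibrium.
(L, L): Firm A prefers H (12 > 11) — not an equilibrium.

(H, H)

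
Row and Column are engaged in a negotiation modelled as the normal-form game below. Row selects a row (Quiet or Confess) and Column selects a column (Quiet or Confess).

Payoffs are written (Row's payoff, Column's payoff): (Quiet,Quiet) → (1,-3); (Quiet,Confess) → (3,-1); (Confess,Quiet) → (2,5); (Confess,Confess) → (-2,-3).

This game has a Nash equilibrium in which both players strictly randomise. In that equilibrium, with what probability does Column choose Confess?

1/6

Let q be the probability that Column plays Quiet. In a completely mixed equilibrium, Row must be indifferent between Quiet and Confess.
Row's expected payoff from Quiet is q + 3(1−q); from Confess it is 2q − 2(1−q).
Setting these equal: −2q + 3 = 4q − 2, so q = 5/6.
Therefore Column plays Confess with probability 1 − 5/6 = 1/6.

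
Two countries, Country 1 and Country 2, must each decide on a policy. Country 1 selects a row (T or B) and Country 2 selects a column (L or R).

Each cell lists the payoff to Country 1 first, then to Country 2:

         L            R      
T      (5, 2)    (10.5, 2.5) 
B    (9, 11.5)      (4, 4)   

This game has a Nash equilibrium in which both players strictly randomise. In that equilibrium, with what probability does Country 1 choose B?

Let p be the probability that Country 1 plays T. In a completely mixed equilibrium, Country 2 must be indifferent between L and R.
Country 2's expected payoff from L is 2p + 11.5(1−p); from R it is 2.5p + 4(1−p).
Setting these equal: −9.5p + 11.5 = −1.5p + 4, so p = 15/16.
Therefore Country 1 plays B with probability 1 − 15/16 = 1/16.

1/16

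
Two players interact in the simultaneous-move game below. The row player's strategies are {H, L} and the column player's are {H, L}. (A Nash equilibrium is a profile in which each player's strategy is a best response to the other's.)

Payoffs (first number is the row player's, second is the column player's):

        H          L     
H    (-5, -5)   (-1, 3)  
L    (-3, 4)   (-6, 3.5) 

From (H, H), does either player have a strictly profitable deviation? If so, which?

The row player at (H, H) earns -5; deviating to L yields -3 — a strict improvement.
The column player earns -5; deviating to L yields 3 — a strict improvement.
Both the row player and the column player have strictly profitable deviations.

Both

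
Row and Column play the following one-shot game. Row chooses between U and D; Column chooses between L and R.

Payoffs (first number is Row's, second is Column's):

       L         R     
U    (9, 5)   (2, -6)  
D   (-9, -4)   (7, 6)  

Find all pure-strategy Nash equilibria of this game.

(U, L): Row gets 9 ≥ -9 from D, and Column gets 5 ≥ -6 from R — Nash equilibrium.
(U, R): Row prefers D (7 > 2); Column prefers L (5 > -6) — not an equilibrium.
(D, L): Row prefers U (9 > -9); Column prefers R (6 > -4) — not an equilibrium.
(D, R): Row gets 7 ≥ 2 from U, and Column gets 6 ≥ -4 from L — Nash equilibrium.

(U, L) and (D, R)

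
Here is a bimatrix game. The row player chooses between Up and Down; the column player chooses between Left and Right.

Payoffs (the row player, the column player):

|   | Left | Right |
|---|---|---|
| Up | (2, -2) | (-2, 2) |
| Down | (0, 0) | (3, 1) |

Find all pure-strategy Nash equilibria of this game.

(Up, Left): the column player prefers Right (2 > -2) — not an equilibrium.
(Up, Right): the row player prefers Down (3 > -2) — not an equilibrium.
(Down, Left): the row player prefers Up (2 > 0); the column player prefers Right (1 > 0) — not an equilibrium.
(Down, Right): the row player gets 3 ≥ -2 from Up, and the column player gets 1 ≥ 0 from Left — Nash equilibrium.

(Down, Right)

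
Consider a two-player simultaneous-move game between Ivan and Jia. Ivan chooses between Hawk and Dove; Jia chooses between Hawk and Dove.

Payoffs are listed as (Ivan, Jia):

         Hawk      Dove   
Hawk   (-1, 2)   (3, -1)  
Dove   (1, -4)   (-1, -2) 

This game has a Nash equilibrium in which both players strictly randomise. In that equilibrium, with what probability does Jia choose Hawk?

Let y be the probability that Jia plays Hawk. In a completely mixed equilibrium, Ivan must be indifferent between Hawk and Dove.
Ivan's expected payoff from Hawk is −y + 3(1−y); from Dove it is y − (1−y).
Setting these equal: −4y + 3 = 2y − 1, so y = 2/3.

2/3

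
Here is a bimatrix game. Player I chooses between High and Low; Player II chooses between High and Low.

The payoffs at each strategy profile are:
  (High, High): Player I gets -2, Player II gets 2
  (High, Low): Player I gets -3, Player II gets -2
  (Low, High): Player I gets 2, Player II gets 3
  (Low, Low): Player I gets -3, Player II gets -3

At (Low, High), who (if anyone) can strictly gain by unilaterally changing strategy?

Player I at (Low, High) earns 2; deviating to High yields -2 — not better.
Player II earns 3; deviating to Low yields -3 — not better.
Neither player can strictly improve; the profile is a Nash equilibrium.

Neither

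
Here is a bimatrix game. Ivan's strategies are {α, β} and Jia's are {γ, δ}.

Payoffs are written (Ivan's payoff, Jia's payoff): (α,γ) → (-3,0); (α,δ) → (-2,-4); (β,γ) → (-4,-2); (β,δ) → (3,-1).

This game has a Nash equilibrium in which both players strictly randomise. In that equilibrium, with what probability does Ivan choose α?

1/5

Let r be the probability that Ivan plays α. In a completely mixed equilibrium, Jia must be indifferent between γ and δ.
Jia's expected payoff from γ is −2(1−r); from δ it is −4r − (1−r).
Setting these equal: 2r − 2 = −3r − 1, so r = 1/5.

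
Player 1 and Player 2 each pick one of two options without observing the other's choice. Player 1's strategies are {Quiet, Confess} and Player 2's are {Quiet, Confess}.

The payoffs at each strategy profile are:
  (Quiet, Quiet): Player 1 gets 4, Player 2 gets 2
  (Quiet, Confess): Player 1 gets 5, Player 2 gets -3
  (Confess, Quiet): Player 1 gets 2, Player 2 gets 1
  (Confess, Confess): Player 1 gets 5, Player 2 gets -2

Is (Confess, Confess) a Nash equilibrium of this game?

No

At (Confess, Confess), Player 1 earns 5; switching to Quiet would give 5, so Player 1 has no profitable deviation.
Player 2 earns -2; switching to Quiet would give 1, so Player 2 would deviate.
Since at least one player can profitably deviate, this is not a Nash equilibrium.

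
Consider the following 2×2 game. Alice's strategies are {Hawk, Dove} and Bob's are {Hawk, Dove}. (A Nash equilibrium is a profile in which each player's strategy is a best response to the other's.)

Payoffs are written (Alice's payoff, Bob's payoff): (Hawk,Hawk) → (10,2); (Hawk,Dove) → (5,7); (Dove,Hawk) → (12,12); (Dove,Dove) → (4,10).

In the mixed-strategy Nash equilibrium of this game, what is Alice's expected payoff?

20/3

First find y, the probability Bob plays Hawk, from Alice's indifference between Hawk and Dove: 10y + 5(1−y) = 12y + 4(1−y), giving y = 1/3.
Since Alice is indifferent in equilibrium, Alice's expected payoff equals the payoff from either row against (1/3, 2/3). Using Hawk: 10(1/3) + 5(2/3) = 20/3.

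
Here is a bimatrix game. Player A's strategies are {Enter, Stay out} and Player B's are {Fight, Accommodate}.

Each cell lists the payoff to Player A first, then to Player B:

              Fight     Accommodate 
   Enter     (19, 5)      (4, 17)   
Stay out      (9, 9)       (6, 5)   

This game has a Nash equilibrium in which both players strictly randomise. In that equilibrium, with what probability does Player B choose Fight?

Let c be the probability that Player B plays Fight. In a completely mixed equilibrium, Player A must be indifferent between Enter and Stay out.
Player A's expected payoff from Enter is 19c + 4(1−c); from Stay out it is 9c + 6(1−c).
Setting these equal: 15c + 4 = 3c + 6, so c = 1/6.

1/6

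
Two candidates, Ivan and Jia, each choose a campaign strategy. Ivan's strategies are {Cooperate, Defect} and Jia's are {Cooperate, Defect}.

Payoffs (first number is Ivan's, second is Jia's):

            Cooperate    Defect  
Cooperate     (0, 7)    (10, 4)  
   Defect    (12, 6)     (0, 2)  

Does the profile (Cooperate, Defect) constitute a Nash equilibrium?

At (Cooperate, Defect), Ivan earns 10; switching to Defect would give 0, so Ivan has no profitable deviation.
Jia earns 4; switching to Cooperate would give 7, so Jia would deviate.
Since at least one player can profitably deviate, this is not a Nash equilibrium.

No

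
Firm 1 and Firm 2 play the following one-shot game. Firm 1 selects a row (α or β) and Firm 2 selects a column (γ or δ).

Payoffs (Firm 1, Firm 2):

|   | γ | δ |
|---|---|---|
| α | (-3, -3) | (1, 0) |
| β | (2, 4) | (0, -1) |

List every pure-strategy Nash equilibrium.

(α, δ) and (β, γ)

(α, γ): Firm 1 prefers β (2 > -3); Firm 2 prefers δ (0 > -3) — not an equilibrium.
(α, δ): Firm 1 gets 1 ≥ 0 from β, and Firm 2 gets 0 ≥ -3 from γ — Nash equilibrium.
(β, γ): Firm 1 gets 2 ≥ -3 from α, and Firm 2 gets 4 ≥ -1 from δ — Nash equilibrium.
(β, δ): Firm 1 prefers α (1 > 0); Firm 2 prefers γ (4 > -1) — not an equilibrium.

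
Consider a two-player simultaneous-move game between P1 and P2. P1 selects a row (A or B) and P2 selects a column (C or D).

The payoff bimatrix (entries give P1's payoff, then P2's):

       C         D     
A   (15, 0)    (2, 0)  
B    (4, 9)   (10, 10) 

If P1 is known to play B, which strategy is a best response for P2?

D

Against B, P2 earns 9 from C and 10 from D.
So D is the best response.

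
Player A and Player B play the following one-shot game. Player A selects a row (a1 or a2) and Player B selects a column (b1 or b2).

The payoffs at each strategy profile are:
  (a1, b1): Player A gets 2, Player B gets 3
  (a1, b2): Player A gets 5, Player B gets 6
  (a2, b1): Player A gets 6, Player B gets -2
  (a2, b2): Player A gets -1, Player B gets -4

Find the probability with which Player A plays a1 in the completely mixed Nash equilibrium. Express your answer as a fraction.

2/5

Let r be the probability that Player A plays a1. In a completely mixed equilibrium, Player B must be indifferent between b1 and b2.
Player B's expected payoff from b1 is 3r − 2(1−r); from b2 it is 6r − 4(1−r).
Setting these equal: 5r − 2 = 10r − 4, so r = 2/5.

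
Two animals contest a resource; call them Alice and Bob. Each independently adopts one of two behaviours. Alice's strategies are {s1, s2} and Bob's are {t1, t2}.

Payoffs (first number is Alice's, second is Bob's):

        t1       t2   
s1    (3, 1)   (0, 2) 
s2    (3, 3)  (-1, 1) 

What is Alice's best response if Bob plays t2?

s1

Against t2, Alice earns 0 from s1 and -1 from s2.
So s1 is the best response.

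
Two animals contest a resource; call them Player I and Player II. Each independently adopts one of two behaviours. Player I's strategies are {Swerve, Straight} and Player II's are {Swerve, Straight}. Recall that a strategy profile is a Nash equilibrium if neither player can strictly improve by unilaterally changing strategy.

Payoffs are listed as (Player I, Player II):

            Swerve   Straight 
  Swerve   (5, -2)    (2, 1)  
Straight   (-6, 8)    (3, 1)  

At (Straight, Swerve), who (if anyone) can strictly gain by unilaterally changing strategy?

Player I at (Straight, Swerve) earns -6; deviating to Swerve yields 5 — a strict improvement.
Player II earns 8; deviating to Straight yields 1 — not better.
Only Player I has a strictly profitable deviation.

Player I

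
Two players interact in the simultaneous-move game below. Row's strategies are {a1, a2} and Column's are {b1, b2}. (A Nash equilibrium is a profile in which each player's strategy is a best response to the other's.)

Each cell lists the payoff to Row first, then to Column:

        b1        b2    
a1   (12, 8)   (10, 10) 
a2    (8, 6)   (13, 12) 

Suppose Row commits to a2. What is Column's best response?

b2

Against a2, Column earns 6 from b1 and 12 from b2.
So b2 is the best response.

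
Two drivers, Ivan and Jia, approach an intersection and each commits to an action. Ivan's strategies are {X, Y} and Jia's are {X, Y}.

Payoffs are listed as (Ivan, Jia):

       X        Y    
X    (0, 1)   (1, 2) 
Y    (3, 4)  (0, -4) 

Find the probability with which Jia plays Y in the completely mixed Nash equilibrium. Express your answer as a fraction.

Let y be the probability that Jia plays X. In a completely mixed equilibrium, Ivan must be indifferent between X and Y.
Ivan's expected payoff from X is (1−y); from Y it is 3y.
Setting these equal: −y + 1 = 3y, so y = 1/4.
Therefore Jia plays Y with probability 1 − 1/4 = 3/4.

3/4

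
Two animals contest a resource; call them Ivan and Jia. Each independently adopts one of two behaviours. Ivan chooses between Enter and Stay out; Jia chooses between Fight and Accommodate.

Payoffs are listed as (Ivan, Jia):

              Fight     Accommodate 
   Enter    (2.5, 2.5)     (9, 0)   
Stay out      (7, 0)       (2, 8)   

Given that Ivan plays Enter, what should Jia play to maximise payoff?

Fight

Against Enter, Jia earns 2.5 from Fight and 0 from Accommodate.
So Fight is the best response.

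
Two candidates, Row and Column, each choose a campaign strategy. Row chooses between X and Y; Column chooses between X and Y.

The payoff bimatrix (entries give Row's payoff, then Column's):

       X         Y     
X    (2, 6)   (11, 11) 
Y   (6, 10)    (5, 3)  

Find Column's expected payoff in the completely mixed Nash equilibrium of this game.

23/3

First find x, the probability Row plays X, from Column's indifference between X and Y: 6x + 10(1−x) = 11x + 3(1−x), giving x = 7/12.
Since Column is indifferent in equilibrium, Column's expected payoff equals the payoff from either column against (7/12, 5/12). Using X: 6(7/12) + 10(5/12) = 23/3.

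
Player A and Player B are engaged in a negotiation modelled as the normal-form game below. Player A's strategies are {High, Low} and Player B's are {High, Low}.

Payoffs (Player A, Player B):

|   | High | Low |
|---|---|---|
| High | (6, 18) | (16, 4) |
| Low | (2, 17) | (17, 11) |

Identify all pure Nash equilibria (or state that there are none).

(High, High)

(High, High): Player A gets 6 ≥ 2 from Low, and Player B gets 18 ≥ 4 from Low — Nash equilibrium.
(High, Low): Player A prefers Low (17 > 16); Player B prefers High (18 > 4) — not an equilibrium.
(Low, High): Player A prefers High (6 > 2) — not an equilibrium.
(Low, Low): Player B prefers High (17 > 11) — not an equilibrium.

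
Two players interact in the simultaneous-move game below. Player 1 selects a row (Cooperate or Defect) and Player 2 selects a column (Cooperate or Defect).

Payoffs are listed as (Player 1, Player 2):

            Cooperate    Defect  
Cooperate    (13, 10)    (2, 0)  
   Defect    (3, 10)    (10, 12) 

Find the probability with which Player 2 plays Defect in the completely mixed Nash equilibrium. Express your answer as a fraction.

5/9

Let q be the probability that Player 2 plays Cooperate. In a completely mixed equilibrium, Player 1 must be indifferent between Cooperate and Defect.
Player 1's expected payoff from Cooperate is 13q + 2(1−q); from Defect it is 3q + 10(1−q).
Setting these equal: 11q + 2 = −7q + 10, so q = 4/9.
Therefore Player 2 plays Defect with probability 1 − 4/9 = 5/9.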